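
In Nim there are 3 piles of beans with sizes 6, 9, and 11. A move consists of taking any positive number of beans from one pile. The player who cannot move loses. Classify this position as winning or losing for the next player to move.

Compute the nim-sum pairwise:
6 ⊕ 9 = 15
15 ⊕ 11 = 4
The nim-sum is 4 ≠ 0, so this is an N-position: the player to move can win.

Winning position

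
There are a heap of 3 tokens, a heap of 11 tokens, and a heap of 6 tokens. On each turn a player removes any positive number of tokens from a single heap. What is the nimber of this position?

14

Nim-sum: 3 XOR 11 XOR 6 = 14.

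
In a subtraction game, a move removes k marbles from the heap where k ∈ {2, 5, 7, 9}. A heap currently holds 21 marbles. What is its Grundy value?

3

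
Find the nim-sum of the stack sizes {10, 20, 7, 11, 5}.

23

Bitwise XOR of the heap sizes:
  01010  (10)
  10100  (20)
  00111  (7)
  01011  (11)
  00101  (5)
  -----
  10111  (23)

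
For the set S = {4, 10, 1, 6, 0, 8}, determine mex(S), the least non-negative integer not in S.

2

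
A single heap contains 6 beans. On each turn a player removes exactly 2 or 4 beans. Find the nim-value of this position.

0

Compute g(0), g(1), … for moves {2, 4}:
g(0) = mex{} = 0
g(1) = mex{} = 0
g(2) = mex{0} = 1
g(3) = mex{0} = 1
g(4) = mex{0,1} = 2
g(5) = mex{0,1} = 2
g(6) = mex{1,2} = 0
So g(6) = 0.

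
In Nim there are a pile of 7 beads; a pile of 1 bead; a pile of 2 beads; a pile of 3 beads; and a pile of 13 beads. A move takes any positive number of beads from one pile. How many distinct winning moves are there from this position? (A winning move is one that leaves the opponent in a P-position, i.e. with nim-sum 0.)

Bitwise XOR of the heap sizes:
  0111  (7)
  0001  (1)
  0010  (2)
  0011  (3)
  1101  (13)
  ----
  1010  (10)
The overall nim-sum is X = 10. A pile of size p has a winning move iff p XOR X < p (reduce it to p XOR X).
  7: 7 XOR 10 = 13 ≥ 7 — no move.
  1: 1 XOR 10 = 11 ≥ 1 — no move.
  2: 2 XOR 10 = 8 ≥ 2 — no move.
  3: 3 XOR 10 = 9 ≥ 3 — no move.
  13: 13 XOR 10 = 7 < 13 — winning move (to 7).
That gives 1 winning move.

1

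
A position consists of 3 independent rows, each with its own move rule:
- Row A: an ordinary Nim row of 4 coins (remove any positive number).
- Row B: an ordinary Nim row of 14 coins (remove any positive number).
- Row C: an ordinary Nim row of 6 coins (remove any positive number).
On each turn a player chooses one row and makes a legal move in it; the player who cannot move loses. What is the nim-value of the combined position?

Row A is a plain Nim row of size 4, so its Grundy value is 4.
Row B is a plain Nim row of size 14, so its Grundy value is 14.
Row C is a plain Nim row of size 6, so its Grundy value is 6.
The value of a disjunctive sum is the nim-sum of the parts.
Combined value = 4 XOR 14 XOR 6 = 12.

12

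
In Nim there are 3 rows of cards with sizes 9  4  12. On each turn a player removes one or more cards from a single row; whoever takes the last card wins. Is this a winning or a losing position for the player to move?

Bitwise XOR of the heap sizes:
  1001  (9)
  0100  (4)
  1100  (12)
  ----
  0001  (1)
The nim-sum is 1 ≠ 0, so this is an N-position: the player to move can win.

Winning position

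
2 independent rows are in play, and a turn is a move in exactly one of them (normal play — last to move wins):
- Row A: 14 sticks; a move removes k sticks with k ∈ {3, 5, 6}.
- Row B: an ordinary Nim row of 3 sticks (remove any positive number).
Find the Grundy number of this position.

2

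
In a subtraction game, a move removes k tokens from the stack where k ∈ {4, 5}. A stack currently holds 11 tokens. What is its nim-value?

Build the Grundy sequence with g(k) = mex{g(k−s) : s ∈ {4, 5}, s ≤ k}:
g(0) = mex{} = 0
g(1) = mex{} = 0
g(2) = mex{} = 0
g(3) = mex{} = 0
g(4) = mex{0} = 1
g(5) = mex{0} = 1
g(6) = mex{0} = 1
g(7) = mex{0} = 1
g(8) = mex{0,1} = 2
g(9) = mex{1} = 0
g(10) = mex{1} = 0
g(11) = mex{1} = 0
So g(11) = 0.

0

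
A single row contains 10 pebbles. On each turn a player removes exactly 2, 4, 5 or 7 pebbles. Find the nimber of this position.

Compute g(0), g(1), … for moves {2, 4, 5, 7}:
g(0) = mex{} = 0
g(1) = mex{} = 0
g(2) = mex{0} = 1
g(3) = mex{0} = 1
g(4) = mex{0,1} = 2
g(5) = mex{0,1} = 2
g(6) = mex{0,1,2} = 3
g(7) = mex{0,1,2} = 3
g(8) = mex{0,1,2,3} = 4
g(9) = mex{1,2,3} = 0
g(10) = mex{1,2,3,4} = 0
So g(10) = 0.

0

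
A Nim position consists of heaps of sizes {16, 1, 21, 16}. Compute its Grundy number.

Nim-sum: 16 XOR 1 XOR 21 XOR 16 = 20.

20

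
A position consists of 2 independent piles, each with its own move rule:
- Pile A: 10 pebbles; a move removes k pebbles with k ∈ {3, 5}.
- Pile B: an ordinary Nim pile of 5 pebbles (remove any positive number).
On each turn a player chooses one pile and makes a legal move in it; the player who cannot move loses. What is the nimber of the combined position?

5

For pile A, compute g(0), g(1), … with moves {3, 5}:
g(0) = mex{} = 0
g(1) = mex{} = 0
g(2) = mex{} = 0
g(3) = mex{0} = 1
g(4) = mex{0} = 1
g(5) = mex{0} = 1
g(6) = mex{0,1} = 2
g(7) = mex{0,1} = 2
g(8) = mex{1} = 0
g(9) = mex{1,2} = 0
g(10) = mex{1,2} = 0
So g(10) = 0.
Pile B is a plain Nim pile of size 5, so its Grundy value is 5.
By the Sprague-Grundy theorem, the Grundy value of a sum of independent games is the XOR of the component values.
Combined value = 0 XOR 5 = 5.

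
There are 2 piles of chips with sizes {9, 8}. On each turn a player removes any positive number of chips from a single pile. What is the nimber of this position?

Compute the nim-sum pairwise:
9 XOR 8 = 1

1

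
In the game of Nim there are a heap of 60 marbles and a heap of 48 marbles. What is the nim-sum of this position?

12

In binary:
  111100  (60)
  110000  (48)
  ------
  001100  (12)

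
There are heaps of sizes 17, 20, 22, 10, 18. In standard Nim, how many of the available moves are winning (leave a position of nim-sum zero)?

Compute the nim-sum pairwise:
17 XOR 20 = 5
5 XOR 22 = 19
19 XOR 10 = 25
25 XOR 18 = 11
The overall nim-sum is X = 11. A heap of size p has a winning move iff p XOR X < p (reduce it to p XOR X).
  17: 17 XOR 11 = 26 ≥ 17 — no move.
  20: 20 XOR 11 = 31 ≥ 20 — no move.
  22: 22 XOR 11 = 29 ≥ 22 — no move.
  10: 10 XOR 11 = 1 < 10 — winning move (to 1).
  18: 18 XOR 11 = 25 ≥ 18 — no move.
That gives 1 winning move.

1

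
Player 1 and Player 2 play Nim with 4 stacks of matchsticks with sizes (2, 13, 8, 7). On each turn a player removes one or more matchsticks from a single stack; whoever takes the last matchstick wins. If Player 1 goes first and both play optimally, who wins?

Nim-sum: 2 ⊕ 13 ⊕ 8 ⊕ 7 = 0.
The nim-sum is 0, so this is a P-position: the player to move is in a losing position under optimal play; Player 1 is about to move from it and so loses — Player 2 wins.

Player 2 wins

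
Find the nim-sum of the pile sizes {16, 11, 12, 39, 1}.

49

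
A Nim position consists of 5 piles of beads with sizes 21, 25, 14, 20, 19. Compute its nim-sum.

Compute the nim-sum pairwise:
21 ⊕ 25 = 12
12 ⊕ 14 = 2
2 ⊕ 20 = 22
22 ⊕ 19 = 5

5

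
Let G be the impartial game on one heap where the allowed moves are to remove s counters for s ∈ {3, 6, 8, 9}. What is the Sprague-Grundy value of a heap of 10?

3

Build the Grundy sequence with g(k) = mex{g(k−s) : s ∈ {3, 6, 8, 9}, s ≤ k}:
g(0) = mex{} = 0
g(1) = mex{} = 0
g(2) = mex{} = 0
g(3) = mex{0} = 1
g(4) = mex{0} = 1
g(5) = mex{0} = 1
g(6) = mex{0,1} = 2
g(7) = mex{0,1} = 2
g(8) = mex{0,1} = 2
g(9) = mex{0,1,2} = 3
g(10) = mex{0,1,2} = 3
So g(10) = 3.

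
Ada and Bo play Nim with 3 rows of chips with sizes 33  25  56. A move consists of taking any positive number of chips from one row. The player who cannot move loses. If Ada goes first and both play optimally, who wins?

Bo wins

In binary:
  100001  (33)
  011001  (25)
  111000  (56)
  ------
  000000  (0)
The nim-sum is 0, so this is a P-position: the player to move is in a losing position under optimal play; Ada is about to move from it and so loses — Bo wins.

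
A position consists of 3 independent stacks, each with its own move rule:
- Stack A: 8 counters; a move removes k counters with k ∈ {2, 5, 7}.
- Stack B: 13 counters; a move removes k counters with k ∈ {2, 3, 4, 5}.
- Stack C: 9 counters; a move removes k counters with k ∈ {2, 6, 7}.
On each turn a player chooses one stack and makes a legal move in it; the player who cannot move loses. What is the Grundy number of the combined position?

Grundy values for stack A (subtraction set {2, 5, 7}):
g(0) = mex{} = 0
g(1) = mex{} = 0
g(2) = mex{0} = 1
g(3) = mex{0} = 1
g(4) = mex{1} = 0
g(5) = mex{0,1} = 2
g(6) = mex{0} = 1
g(7) = mex{0,1,2} = 3
g(8) = mex{0,1} = 2
So g(8) = 2.
Grundy values for stack B (subtraction set {2, 3, 4, 5}):
k:     0  1  2  3  4  5  6  7  8  9 10 11 12 13
g(k):  0  0  1  1  2  2  3  0  0  1  1  2  2  3
So g(13) = 3.
Build the Grundy sequence for stack C with g(k) = mex{g(k−s) : s ∈ {2, 6, 7}, s ≤ k}:
g(0) = mex{} = 0
g(1) = mex{} = 0
g(2) = mex{0} = 1
g(3) = mex{0} = 1
g(4) = mex{1} = 0
g(5) = mex{1} = 0
g(6) = mex{0} = 1
g(7) = mex{0} = 1
g(8) = mex{0,1} = 2
g(9) = mex{1} = 0
So g(9) = 0.
By the Sprague-Grundy theorem, the Grundy value of a sum of independent games is the XOR of the component values.
Combined value = 2 ⊕ 3 ⊕ 0 = 1.

1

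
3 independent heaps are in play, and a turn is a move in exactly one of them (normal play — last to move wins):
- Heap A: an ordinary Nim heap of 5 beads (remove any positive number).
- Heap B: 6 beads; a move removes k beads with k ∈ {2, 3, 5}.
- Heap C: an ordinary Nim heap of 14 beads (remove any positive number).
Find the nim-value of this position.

Heap A is a plain Nim heap of size 5, so its Grundy value is 5.
For heap B, compute g(0), g(1), … with moves {2, 3, 5}:
k:     0  1  2  3  4  5  6
g(k):  0  0  1  1  2  2  3
So g(6) = 3.
Heap C is a plain Nim heap of size 14, so its Grundy value is 14.
By the Sprague-Grundy theorem, the Grundy value of a sum of independent games is the XOR of the component values.
Combined value = 5 ⊕ 3 ⊕ 14 = 8.

8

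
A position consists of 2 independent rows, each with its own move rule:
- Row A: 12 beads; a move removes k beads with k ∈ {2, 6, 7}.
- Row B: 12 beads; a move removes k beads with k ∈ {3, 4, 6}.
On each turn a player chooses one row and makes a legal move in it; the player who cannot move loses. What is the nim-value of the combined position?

3

For row A, compute g(0), g(1), … with moves {2, 6, 7}:
g(0) = mex{} = 0
g(1) = mex{} = 0
g(2) = mex{0} = 1
g(3) = mex{0} = 1
g(4) = mex{1} = 0
g(5) = mex{1} = 0
g(6) = mex{0} = 1
g(7) = mex{0} = 1
g(8) = mex{0,1} = 2
g(9) = mex{1} = 0
g(10) = mex{0,1,2} = 3
g(11) = mex{0} = 1
g(12) = mex{0,1,3} = 2
So g(12) = 2.
For row B, compute g(0), g(1), … with moves {3, 4, 6}:
g(0) = mex{} = 0
g(1) = mex{} = 0
g(2) = mex{} = 0
g(3) = mex{0} = 1
g(4) = mex{0} = 1
g(5) = mex{0} = 1
g(6) = mex{0,1} = 2
g(7) = mex{0,1} = 2
g(8) = mex{0,1} = 2
g(9) = mex{1,2} = 0
g(10) = mex{1,2} = 0
g(11) = mex{1,2} = 0
g(12) = mex{0,2} = 1
So g(12) = 1.
The value of a disjunctive sum is the nim-sum of the parts.
Combined value = 2 XOR 1 = 3.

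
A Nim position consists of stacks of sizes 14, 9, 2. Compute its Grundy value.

Bitwise XOR of the heap sizes:
  1110  (14)
  1001  (9)
  0010  (2)
  ----
  0101  (5)

5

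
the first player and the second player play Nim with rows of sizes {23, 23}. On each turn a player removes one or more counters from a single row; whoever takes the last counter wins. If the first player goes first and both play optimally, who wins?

the second player wins

Compute the nim-sum pairwise:
23 ^ 23 = 0
The nim-sum is 0, so this is a P-position: the player to move is in a losing position under optimal play; the first player is about to move from it and so loses — the second player wins.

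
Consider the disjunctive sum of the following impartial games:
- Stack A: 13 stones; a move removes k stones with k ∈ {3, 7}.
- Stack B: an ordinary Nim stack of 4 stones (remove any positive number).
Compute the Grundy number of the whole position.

5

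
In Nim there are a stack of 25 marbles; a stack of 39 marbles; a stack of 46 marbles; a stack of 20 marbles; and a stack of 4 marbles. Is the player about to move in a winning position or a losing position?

Compute the nim-sum pairwise:
25 XOR 39 = 62
62 XOR 46 = 16
16 XOR 20 = 4
4 XOR 4 = 0
The nim-sum is 0, so this is a P-position: the player to move is in a losing position under optimal play.

Losing position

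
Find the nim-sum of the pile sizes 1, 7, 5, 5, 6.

Compute the nim-sum pairwise:
1 ⊕ 7 = 6
6 ⊕ 5 = 3
3 ⊕ 5 = 6
6 ⊕ 6 = 0

0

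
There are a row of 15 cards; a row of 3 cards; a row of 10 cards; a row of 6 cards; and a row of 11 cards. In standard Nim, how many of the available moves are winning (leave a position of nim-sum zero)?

3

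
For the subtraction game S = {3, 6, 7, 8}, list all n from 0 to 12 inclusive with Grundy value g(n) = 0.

Grundy values for subtraction set {3, 6, 7, 8}:
k:     0  1  2  3  4  5  6  7  8  9 10 11 12
g(k):  0  0  0  1  1  1  2  2  2  3  3  0  0
The P-positions (g = 0) in 0..12 are 0, 1, 2, 11, 12.

0, 1, 2, 11, 12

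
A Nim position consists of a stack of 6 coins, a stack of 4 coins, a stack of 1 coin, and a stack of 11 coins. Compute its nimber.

8

Nim-sum: 6 XOR 4 XOR 1 XOR 11 = 8.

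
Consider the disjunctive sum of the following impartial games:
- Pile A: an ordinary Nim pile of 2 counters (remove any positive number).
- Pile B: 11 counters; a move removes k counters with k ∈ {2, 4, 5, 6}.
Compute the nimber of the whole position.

3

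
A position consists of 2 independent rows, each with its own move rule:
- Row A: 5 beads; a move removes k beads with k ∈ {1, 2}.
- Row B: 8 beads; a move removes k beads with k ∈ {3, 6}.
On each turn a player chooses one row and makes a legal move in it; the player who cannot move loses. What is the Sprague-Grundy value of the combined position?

0

Build the Grundy sequence for row A with g(k) = mex{g(k−s) : s ∈ {1, 2}, s ≤ k}:
k:     0  1  2  3  4  5
g(k):  0  1  2  0  1  2
So g(5) = 2.
Grundy values for row B (subtraction set {3, 6}):
k:     0  1  2  3  4  5  6  7  8
g(k):  0  0  0  1  1  1  2  2  2
So g(8) = 2.
The value of a disjunctive sum is the nim-sum of the parts.
Combined value = 2 ⊕ 2 = 0.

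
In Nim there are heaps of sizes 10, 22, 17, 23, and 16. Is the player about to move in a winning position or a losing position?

Winning position

Compute the nim-sum pairwise:
10 XOR 22 = 28
28 XOR 17 = 13
13 XOR 23 = 26
26 XOR 16 = 10
The nim-sum is 10 ≠ 0, so this is an N-position: the player to move can win.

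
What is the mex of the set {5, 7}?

0 is not in the set, so the mex is 0.

0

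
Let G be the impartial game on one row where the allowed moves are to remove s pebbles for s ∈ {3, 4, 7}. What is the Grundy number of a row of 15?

1

Compute g(0), g(1), … for moves {3, 4, 7}:
k:     0  1  2  3  4  5  6  7  8  9 10 11 12 13 14 15
g(k):  0  0  0  1  1  1  2  2  2  3  0  0  0  1  1  1
So g(15) = 1.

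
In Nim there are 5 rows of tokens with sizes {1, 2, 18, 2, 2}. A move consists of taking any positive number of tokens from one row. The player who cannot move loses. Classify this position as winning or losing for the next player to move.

Winning position

In binary:
  00001  (1)
  00010  (2)
  10010  (18)
  00010  (2)
  00010  (2)
  -----
  10001  (17)
The nim-sum is 17 ≠ 0, so this is an N-position: the player to move can win.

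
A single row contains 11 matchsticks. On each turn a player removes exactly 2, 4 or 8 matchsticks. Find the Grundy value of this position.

Build the Grundy sequence with g(k) = mex{g(k−s) : s ∈ {2, 4, 8}, s ≤ k}:
k:     0  1  2  3  4  5  6  7  8  9 10 11
g(k):  0  0  1  1  2  2  0  0  1  1  2  2
So g(11) = 2.

2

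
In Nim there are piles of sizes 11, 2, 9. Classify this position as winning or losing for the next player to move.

Compute the nim-sum pairwise:
11 ^ 2 = 9
9 ^ 9 = 0
The nim-sum is 0, so this is a P-position: the player to move is in a losing position under optimal play.

Losing position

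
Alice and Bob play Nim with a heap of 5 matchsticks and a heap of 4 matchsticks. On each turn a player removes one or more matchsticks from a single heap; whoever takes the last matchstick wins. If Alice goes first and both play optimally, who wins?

Alice wins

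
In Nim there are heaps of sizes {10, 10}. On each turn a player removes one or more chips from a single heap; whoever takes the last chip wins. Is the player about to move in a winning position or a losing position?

Write each in binary and XOR column by column:
  1010  (10)
  1010  (10)
  ----
  0000  (0)
The nim-sum is 0, so this is a P-position: the player to move is in a losing position under optimal play.

Losing position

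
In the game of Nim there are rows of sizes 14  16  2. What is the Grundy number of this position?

Compute the nim-sum pairwise:
14 ⊕ 16 = 30
30 ⊕ 2 = 28

28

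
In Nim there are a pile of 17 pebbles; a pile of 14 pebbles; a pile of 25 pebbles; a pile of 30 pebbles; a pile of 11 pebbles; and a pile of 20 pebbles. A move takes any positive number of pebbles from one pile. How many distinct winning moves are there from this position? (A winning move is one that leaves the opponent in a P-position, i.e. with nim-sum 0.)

Nim-sum: 17 ^ 14 ^ 25 ^ 30 ^ 11 ^ 20 = 7.
The overall nim-sum is X = 7. A pile of size p has a winning move iff p XOR X < p (reduce it to p XOR X).
  17: 17 XOR 7 = 22 ≥ 17 — no move.
  14: 14 XOR 7 = 9 < 14 — winning move (to 9).
  25: 25 XOR 7 = 30 ≥ 25 — no move.
  30: 30 XOR 7 = 25 < 30 — winning move (to 25).
  11: 11 XOR 7 = 12 ≥ 11 — no move.
  20: 20 XOR 7 = 19 < 20 — winning move (to 19).
That gives 3 winning moves.

3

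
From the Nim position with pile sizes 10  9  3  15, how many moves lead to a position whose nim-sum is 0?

3

Nim-sum: 10 XOR 9 XOR 3 XOR 15 = 15.
The overall nim-sum is X = 15. A pile of size p has a winning move iff p XOR X < p (reduce it to p XOR X).
  10: 10 XOR 15 = 5 < 10 — winning move (to 5).
  9: 9 XOR 15 = 6 < 9 — winning move (to 6).
  3: 3 XOR 15 = 12 ≥ 3 — no move.
  15: 15 XOR 15 = 0 < 15 — winning move (to 0).
That gives 3 winning moves.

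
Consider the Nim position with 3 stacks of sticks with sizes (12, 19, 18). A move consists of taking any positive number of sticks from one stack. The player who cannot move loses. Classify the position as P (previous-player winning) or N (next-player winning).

N-position

Write each in binary and XOR column by column:
  01100  (12)
  10011  (19)
  10010  (18)
  -----
  01101  (13)
The nim-sum is 13 ≠ 0, so this is an N-position: the player to move can win.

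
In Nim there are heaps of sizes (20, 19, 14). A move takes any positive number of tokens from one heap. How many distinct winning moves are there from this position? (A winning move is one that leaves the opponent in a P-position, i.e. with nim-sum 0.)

1

Bitwise XOR of the heap sizes:
  10100  (20)
  10011  (19)
  01110  (14)
  -----
  01001  (9)
The overall nim-sum is X = 9. A heap of size p has a winning move iff p XOR X < p (reduce it to p XOR X).
  20: 20 XOR 9 = 29 ≥ 20 — no move.
  19: 19 XOR 9 = 26 ≥ 19 — no move.
  14: 14 XOR 9 = 7 < 14 — winning move (to 7).
That gives 1 winning move.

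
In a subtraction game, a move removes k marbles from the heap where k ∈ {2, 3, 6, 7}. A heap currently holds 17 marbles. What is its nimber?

Grundy values for subtraction set {2, 3, 6, 7}:
k:     0  1  2  3  4  5  6  7  8  9 10 11 12 13 14 15 16 17
g(k):  0  0  1  1  2  0  3  1  2  0  0  1  1  2  0  3  1  2
So g(17) = 2.

2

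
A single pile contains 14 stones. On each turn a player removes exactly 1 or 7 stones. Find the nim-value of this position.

0

Build the Grundy sequence with g(k) = mex{g(k−s) : s ∈ {1, 7}, s ≤ k}:
k:     0  1  2  3  4  5  6  7  8  9 10 11 12 13 14
g(k):  0  1  0  1  0  1  0  1  0  1  0  1  0  1  0
So g(14) = 0.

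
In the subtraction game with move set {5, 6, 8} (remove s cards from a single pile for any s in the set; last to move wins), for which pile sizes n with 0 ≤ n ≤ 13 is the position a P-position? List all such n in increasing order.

0, 1, 2, 3, 4, 13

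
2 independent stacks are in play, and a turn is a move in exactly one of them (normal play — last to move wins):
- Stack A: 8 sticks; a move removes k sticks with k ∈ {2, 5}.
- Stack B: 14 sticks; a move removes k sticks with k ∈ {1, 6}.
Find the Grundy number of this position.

0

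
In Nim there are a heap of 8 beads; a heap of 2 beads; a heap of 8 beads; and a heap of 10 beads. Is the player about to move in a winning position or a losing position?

Winning position

Compute the nim-sum pairwise:
8 XOR 2 = 10
10 XOR 8 = 2
2 XOR 10 = 8
The nim-sum is 8 ≠ 0, so this is an N-position: the player to move can win.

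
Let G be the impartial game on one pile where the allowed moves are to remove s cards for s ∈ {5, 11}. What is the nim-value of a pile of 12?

Grundy values for subtraction set {5, 11}:
g(0) = mex{} = 0
g(1) = mex{} = 0
g(2) = mex{} = 0
g(3) = mex{} = 0
g(4) = mex{} = 0
g(5) = mex{0} = 1
g(6) = mex{0} = 1
g(7) = mex{0} = 1
g(8) = mex{0} = 1
g(9) = mex{0} = 1
g(10) = mex{1} = 0
g(11) = mex{0,1} = 2
g(12) = mex{0,1} = 2
So g(12) = 2.

2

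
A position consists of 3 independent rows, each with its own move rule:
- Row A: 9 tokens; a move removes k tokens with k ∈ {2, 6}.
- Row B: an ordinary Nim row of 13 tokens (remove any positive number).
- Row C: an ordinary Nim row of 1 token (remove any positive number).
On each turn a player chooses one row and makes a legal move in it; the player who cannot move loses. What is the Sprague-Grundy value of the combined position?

Build the Grundy sequence for row A with g(k) = mex{g(k−s) : s ∈ {2, 6}, s ≤ k}:
g(0) = mex{} = 0
g(1) = mex{} = 0
g(2) = mex{0} = 1
g(3) = mex{0} = 1
g(4) = mex{1} = 0
g(5) = mex{1} = 0
g(6) = mex{0} = 1
g(7) = mex{0} = 1
g(8) = mex{1} = 0
g(9) = mex{1} = 0
So g(9) = 0.
Row B is a plain Nim row of size 13, so its Grundy value is 13.
Row C is a plain Nim row of size 1, so its Grundy value is 1.
The value of a disjunctive sum is the nim-sum of the parts.
Combined value = 0 ⊕ 13 ⊕ 1 = 12.

12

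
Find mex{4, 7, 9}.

0 is not in the set, so the mex is 0.

0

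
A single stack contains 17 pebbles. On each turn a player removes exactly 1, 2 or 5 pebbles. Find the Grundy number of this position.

2

Grundy values for subtraction set {1, 2, 5}:
k:     0  1  2  3  4  5  6  7  8  9 10 11 12 13 14 15 16 17
g(k):  0  1  2  0  1  2  0  1  2  0  1  2  0  1  2  0  1  2
So g(17) = 2.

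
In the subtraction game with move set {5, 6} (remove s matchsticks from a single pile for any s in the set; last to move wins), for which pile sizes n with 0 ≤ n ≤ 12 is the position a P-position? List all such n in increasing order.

0, 1, 2, 3, 4, 11, 12

Build the Grundy sequence with g(k) = mex{g(k−s) : s ∈ {5, 6}, s ≤ k}:
g(0) = mex{} = 0
g(1) = mex{} = 0
g(2) = mex{} = 0
g(3) = mex{} = 0
g(4) = mex{} = 0
g(5) = mex{0} = 1
g(6) = mex{0} = 1
g(7) = mex{0} = 1
g(8) = mex{0} = 1
g(9) = mex{0} = 1
g(10) = mex{0,1} = 2
g(11) = mex{1} = 0
g(12) = mex{1} = 0
The P-positions (g = 0) in 0..12 are 0, 1, 2, 3, 4, 11, 12.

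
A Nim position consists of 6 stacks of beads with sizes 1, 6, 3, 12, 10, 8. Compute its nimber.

10

Compute the nim-sum pairwise:
1 XOR 6 = 7
7 XOR 3 = 4
4 XOR 12 = 8
8 XOR 10 = 2
2 XOR 8 = 10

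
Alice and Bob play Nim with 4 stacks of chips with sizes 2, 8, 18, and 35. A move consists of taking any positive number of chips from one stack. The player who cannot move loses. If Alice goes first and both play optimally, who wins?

Bitwise XOR of the heap sizes:
  000010  (2)
  001000  (8)
  010010  (18)
  100011  (35)
  ------
  111011  (59)
The nim-sum is 59 ≠ 0, so this is an N-position: the player to move can win; Alice has a winning move.

Alice wins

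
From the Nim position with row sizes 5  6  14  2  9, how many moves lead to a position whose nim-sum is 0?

3

Nim-sum: 5 XOR 6 XOR 14 XOR 2 XOR 9 = 6.
The overall nim-sum is X = 6. A row of size p has a winning move iff p XOR X < p (reduce it to p XOR X).
  5: 5 XOR 6 = 3 < 5 — winning move (to 3).
  6: 6 XOR 6 = 0 < 6 — winning move (to 0).
  14: 14 XOR 6 = 8 < 14 — winning move (to 8).
  2: 2 XOR 6 = 4 ≥ 2 — no move.
  9: 9 XOR 6 = 15 ≥ 9 — no move.
That gives 3 winning moves.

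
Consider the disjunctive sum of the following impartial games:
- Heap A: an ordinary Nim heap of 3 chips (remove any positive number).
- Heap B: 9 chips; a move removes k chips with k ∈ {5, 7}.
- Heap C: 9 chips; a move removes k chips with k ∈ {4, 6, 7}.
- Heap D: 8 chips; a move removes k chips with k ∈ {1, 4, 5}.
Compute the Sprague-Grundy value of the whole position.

0

Heap A is a plain Nim heap of size 3, so its Grundy value is 3.
For heap B, compute g(0), g(1), … with moves {5, 7}:
g(0) = mex{} = 0
g(1) = mex{} = 0
g(2) = mex{} = 0
g(3) = mex{} = 0
g(4) = mex{} = 0
g(5) = mex{0} = 1
g(6) = mex{0} = 1
g(7) = mex{0} = 1
g(8) = mex{0} = 1
g(9) = mex{0} = 1
So g(9) = 1.
Build the Grundy sequence for heap C with g(k) = mex{g(k−s) : s ∈ {4, 6, 7}, s ≤ k}:
g(0) = mex{} = 0
g(1) = mex{} = 0
g(2) = mex{} = 0
g(3) = mex{} = 0
g(4) = mex{0} = 1
g(5) = mex{0} = 1
g(6) = mex{0} = 1
g(7) = mex{0} = 1
g(8) = mex{0,1} = 2
g(9) = mex{0,1} = 2
So g(9) = 2.
For heap D, compute g(0), g(1), … with moves {1, 4, 5}:
g(0) = mex{} = 0
g(1) = mex{0} = 1
g(2) = mex{1} = 0
g(3) = mex{0} = 1
g(4) = mex{0,1} = 2
g(5) = mex{0,1,2} = 3
g(6) = mex{0,1,3} = 2
g(7) = mex{0,1,2} = 3
g(8) = mex{1,2,3} = 0
So g(8) = 0.
The value of a disjunctive sum is the nim-sum of the parts.
Combined value = 3 ⊕ 1 ⊕ 2 ⊕ 0 = 0.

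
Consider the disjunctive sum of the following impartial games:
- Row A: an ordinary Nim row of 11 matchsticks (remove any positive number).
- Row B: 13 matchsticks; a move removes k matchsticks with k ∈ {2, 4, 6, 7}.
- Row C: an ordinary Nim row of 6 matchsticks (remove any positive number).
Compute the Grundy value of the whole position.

Row A is a plain Nim row of size 11, so its Grundy value is 11.
Build the Grundy sequence for row B with g(k) = mex{g(k−s) : s ∈ {2, 4, 6, 7}, s ≤ k}:
g(0) = mex{} = 0
g(1) = mex{} = 0
g(2) = mex{0} = 1
g(3) = mex{0} = 1
g(4) = mex{0,1} = 2
g(5) = mex{0,1} = 2
g(6) = mex{0,1,2} = 3
g(7) = mex{0,1,2} = 3
g(8) = mex{0,1,2,3} = 4
g(9) = mex{1,2,3} = 0
g(10) = mex{1,2,3,4} = 0
g(11) = mex{0,2,3} = 1
g(12) = mex{0,2,3,4} = 1
g(13) = mex{0,1,3} = 2
So g(13) = 2.
Row C is a plain Nim row of size 6, so its Grundy value is 6.
By the Sprague-Grundy theorem, the Grundy value of a sum of independent games is the XOR of the component values.
Combined value = 11 ⊕ 2 ⊕ 6 = 15.

15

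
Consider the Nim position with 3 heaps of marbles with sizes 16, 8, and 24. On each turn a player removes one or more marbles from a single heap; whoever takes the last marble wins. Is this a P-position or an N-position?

P-position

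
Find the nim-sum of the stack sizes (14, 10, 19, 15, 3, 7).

28

Compute the nim-sum pairwise:
14 XOR 10 = 4
4 XOR 19 = 23
23 XOR 15 = 24
24 XOR 3 = 27
27 XOR 7 = 28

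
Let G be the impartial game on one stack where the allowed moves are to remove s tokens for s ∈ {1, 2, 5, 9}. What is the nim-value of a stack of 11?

Compute g(0), g(1), … for moves {1, 2, 5, 9}:
g(0) = mex{} = 0
g(1) = mex{0} = 1
g(2) = mex{0,1} = 2
g(3) = mex{1,2} = 0
g(4) = mex{0,2} = 1
g(5) = mex{0,1} = 2
g(6) = mex{1,2} = 0
g(7) = mex{0,2} = 1
g(8) = mex{0,1} = 2
g(9) = mex{0,1,2} = 3
g(10) = mex{1,2,3} = 0
g(11) = mex{0,2,3} = 1
So g(11) = 1.

1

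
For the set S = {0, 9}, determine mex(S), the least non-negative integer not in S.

1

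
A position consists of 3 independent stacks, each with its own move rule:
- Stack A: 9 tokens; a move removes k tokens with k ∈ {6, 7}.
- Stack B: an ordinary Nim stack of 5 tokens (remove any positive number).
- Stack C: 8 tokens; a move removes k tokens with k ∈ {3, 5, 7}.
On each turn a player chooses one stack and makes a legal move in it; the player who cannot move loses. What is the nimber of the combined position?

Build the Grundy sequence for stack A with g(k) = mex{g(k−s) : s ∈ {6, 7}, s ≤ k}:
k:     0  1  2  3  4  5  6  7  8  9
g(k):  0  0  0  0  0  0  1  1  1  1
So g(9) = 1.
Stack B is a plain Nim stack of size 5, so its Grundy value is 5.
For stack C, compute g(0), g(1), … with moves {3, 5, 7}:
k:     0  1  2  3  4  5  6  7  8
g(k):  0  0  0  1  1  1  2  2  2
So g(8) = 2.
By the Sprague-Grundy theorem, the Grundy value of a sum of independent games is the XOR of the component values.
Combined value = 1 ⊕ 5 ⊕ 2 = 6.

6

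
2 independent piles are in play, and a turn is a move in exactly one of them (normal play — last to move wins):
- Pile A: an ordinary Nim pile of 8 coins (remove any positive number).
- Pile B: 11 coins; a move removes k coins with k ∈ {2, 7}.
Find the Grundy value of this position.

Pile A is a plain Nim pile of size 8, so its Grundy value is 8.
Build the Grundy sequence for pile B with g(k) = mex{g(k−s) : s ∈ {2, 7}, s ≤ k}:
k:     0  1  2  3  4  5  6  7  8  9 10 11
g(k):  0  0  1  1  0  0  1  1  2  0  0  1
So g(11) = 1.
The value of a disjunctive sum is the nim-sum of the parts.
Combined value = 8 XOR 1 = 9.

9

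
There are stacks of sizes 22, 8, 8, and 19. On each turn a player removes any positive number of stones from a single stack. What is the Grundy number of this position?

Compute the nim-sum pairwise:
22 ^ 8 = 30
30 ^ 8 = 22
22 ^ 19 = 5

5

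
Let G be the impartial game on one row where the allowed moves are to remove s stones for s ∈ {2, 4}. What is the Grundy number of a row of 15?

1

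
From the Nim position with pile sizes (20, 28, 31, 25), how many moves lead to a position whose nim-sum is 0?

3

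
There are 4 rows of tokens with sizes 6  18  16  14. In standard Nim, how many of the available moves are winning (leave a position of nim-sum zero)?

In binary:
  00110  (6)
  10010  (18)
  10000  (16)
  01110  (14)
  -----
  01010  (10)
The overall nim-sum is X = 10. A row of size p has a winning move iff p XOR X < p (reduce it to p XOR X).
  6: 6 XOR 10 = 12 ≥ 6 — no move.
  18: 18 XOR 10 = 24 ≥ 18 — no move.
  16: 16 XOR 10 = 26 ≥ 16 — no move.
  14: 14 XOR 10 = 4 < 14 — winning move (to 4).
That gives 1 winning move.

1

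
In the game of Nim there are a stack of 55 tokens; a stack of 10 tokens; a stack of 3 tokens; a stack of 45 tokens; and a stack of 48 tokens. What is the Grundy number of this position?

Write each in binary and XOR column by column:
  110111  (55)
  001010  (10)
  000011  (3)
  101101  (45)
  110000  (48)
  ------
  100011  (35)

35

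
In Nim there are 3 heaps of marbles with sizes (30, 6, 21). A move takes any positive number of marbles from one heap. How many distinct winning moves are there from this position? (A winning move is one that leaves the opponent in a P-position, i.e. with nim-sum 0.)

1

Compute the nim-sum pairwise:
30 ^ 6 = 24
24 ^ 21 = 13
The overall nim-sum is X = 13. A heap of size p has a winning move iff p XOR X < p (reduce it to p XOR X).
  30: 30 XOR 13 = 19 < 30 — winning move (to 19).
  6: 6 XOR 13 = 11 ≥ 6 — no move.
  21: 21 XOR 13 = 24 ≥ 21 — no move.
That gives 1 winning move.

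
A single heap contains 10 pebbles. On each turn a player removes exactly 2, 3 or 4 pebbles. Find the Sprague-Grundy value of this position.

2

Compute g(0), g(1), … for moves {2, 3, 4}:
k:     0  1  2  3  4  5  6  7  8  9 10
g(k):  0  0  1  1  2  2  0  0  1  1  2
So g(10) = 2.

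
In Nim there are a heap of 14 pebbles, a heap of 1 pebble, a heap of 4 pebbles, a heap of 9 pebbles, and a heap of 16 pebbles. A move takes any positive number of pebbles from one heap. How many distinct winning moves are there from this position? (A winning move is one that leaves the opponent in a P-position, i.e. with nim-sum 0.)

Compute the nim-sum pairwise:
14 ^ 1 = 15
15 ^ 4 = 11
11 ^ 9 = 2
2 ^ 16 = 18
The overall nim-sum is X = 18. A heap of size p has a winning move iff p XOR X < p (reduce it to p XOR X).
  14: 14 XOR 18 = 28 ≥ 14 — no move.
  1: 1 XOR 18 = 19 ≥ 1 — no move.
  4: 4 XOR 18 = 22 ≥ 4 — no move.
  9: 9 XOR 18 = 27 ≥ 9 — no move.
  16: 16 XOR 18 = 2 < 16 — winning move (to 2).
That gives 1 winning move.

1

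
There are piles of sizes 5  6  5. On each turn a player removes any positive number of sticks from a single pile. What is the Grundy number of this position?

Compute the nim-sum pairwise:
5 XOR 6 = 3
3 XOR 5 = 6

6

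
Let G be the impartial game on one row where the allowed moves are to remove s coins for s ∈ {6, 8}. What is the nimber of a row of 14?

0

Compute g(0), g(1), … for moves {6, 8}:
g(0) = mex{} = 0
g(1) = mex{} = 0
g(2) = mex{} = 0
g(3) = mex{} = 0
g(4) = mex{} = 0
g(5) = mex{} = 0
g(6) = mex{0} = 1
g(7) = mex{0} = 1
g(8) = mex{0} = 1
g(9) = mex{0} = 1
g(10) = mex{0} = 1
g(11) = mex{0} = 1
g(12) = mex{0,1} = 2
g(13) = mex{0,1} = 2
g(14) = mex{1} = 0
So g(14) = 0.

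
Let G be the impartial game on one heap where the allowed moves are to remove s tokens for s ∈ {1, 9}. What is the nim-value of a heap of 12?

0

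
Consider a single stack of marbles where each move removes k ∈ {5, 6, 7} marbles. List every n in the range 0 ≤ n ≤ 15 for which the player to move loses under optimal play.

0, 1, 2, 3, 4, 12, 13, 14, 15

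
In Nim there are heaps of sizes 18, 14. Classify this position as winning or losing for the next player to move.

Winning position

Compute the nim-sum pairwise:
18 XOR 14 = 28
The nim-sum is 28 ≠ 0, so this is an N-position: the player to move can win.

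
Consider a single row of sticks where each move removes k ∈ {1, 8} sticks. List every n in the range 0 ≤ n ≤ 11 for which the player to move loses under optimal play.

0, 2, 4, 6, 9, 11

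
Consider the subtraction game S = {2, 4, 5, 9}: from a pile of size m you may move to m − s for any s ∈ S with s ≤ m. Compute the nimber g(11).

2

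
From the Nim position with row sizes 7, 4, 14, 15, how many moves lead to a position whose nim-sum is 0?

3

Nim-sum: 7 XOR 4 XOR 14 XOR 15 = 2.
The overall nim-sum is X = 2. A row of size p has a winning move iff p XOR X < p (reduce it to p XOR X).
  7: 7 XOR 2 = 5 < 7 — winning move (to 5).
  4: 4 XOR 2 = 6 ≥ 4 — no move.
  14: 14 XOR 2 = 12 < 14 — winning move (to 12).
  15: 15 XOR 2 = 13 < 15 — winning move (to 13).
That gives 3 winning moves.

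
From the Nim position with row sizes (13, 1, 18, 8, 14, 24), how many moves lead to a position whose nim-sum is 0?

Nim-sum: 13 ^ 1 ^ 18 ^ 8 ^ 14 ^ 24 = 0.
The nim-sum is already 0, so every move leaves a nonzero nim-sum — there are no winning moves.

0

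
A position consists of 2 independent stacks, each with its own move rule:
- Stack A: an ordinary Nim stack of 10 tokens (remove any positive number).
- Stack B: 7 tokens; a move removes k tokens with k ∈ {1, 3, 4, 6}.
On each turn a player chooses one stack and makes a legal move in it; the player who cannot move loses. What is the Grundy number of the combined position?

Stack A is a plain Nim stack of size 10, so its Grundy value is 10.
For stack B, compute g(0), g(1), … with moves {1, 3, 4, 6}:
g(0) = mex{} = 0
g(1) = mex{0} = 1
g(2) = mex{1} = 0
g(3) = mex{0} = 1
g(4) = mex{0,1} = 2
g(5) = mex{0,1,2} = 3
g(6) = mex{0,1,3} = 2
g(7) = mex{1,2} = 0
So g(7) = 0.
The value of a disjunctive sum is the nim-sum of the parts.
Combined value = 10 XOR 0 = 10.

10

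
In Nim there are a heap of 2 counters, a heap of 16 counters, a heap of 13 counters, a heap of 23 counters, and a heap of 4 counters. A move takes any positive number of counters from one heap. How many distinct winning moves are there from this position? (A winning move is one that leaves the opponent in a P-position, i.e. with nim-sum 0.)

1

Write each in binary and XOR column by column:
  00010  (2)
  10000  (16)
  01101  (13)
  10111  (23)
  00100  (4)
  -----
  01100  (12)
The overall nim-sum is X = 12. A heap of size p has a winning move iff p XOR X < p (reduce it to p XOR X).
  2: 2 XOR 12 = 14 ≥ 2 — no move.
  16: 16 XOR 12 = 28 ≥ 16 — no move.
  13: 13 XOR 12 = 1 < 13 — winning move (to 1).
  23: 23 XOR 12 = 27 ≥ 23 — no move.
  4: 4 XOR 12 = 8 ≥ 4 — no move.
That gives 1 winning move.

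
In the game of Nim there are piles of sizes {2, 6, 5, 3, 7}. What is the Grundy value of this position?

5

Compute the nim-sum pairwise:
2 ^ 6 = 4
4 ^ 5 = 1
1 ^ 3 = 2
2 ^ 7 = 5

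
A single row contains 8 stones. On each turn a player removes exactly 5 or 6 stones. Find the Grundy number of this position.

1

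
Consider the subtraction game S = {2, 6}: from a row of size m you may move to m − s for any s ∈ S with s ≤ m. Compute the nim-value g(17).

Compute g(0), g(1), … for moves {2, 6}:
k:     0  1  2  3  4  5  6  7  8  9 10 11 12 13 14 15 16 17
g(k):  0  0  1  1  0  0  1  1  0  0  1  1  0  0  1  1  0  0
So g(17) = 0.

0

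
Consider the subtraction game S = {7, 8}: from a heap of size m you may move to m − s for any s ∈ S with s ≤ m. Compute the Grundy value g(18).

Grundy values for subtraction set {7, 8}:
k:     0  1  2  3  4  5  6  7  8  9 10 11 12 13 14 15 16 17 18
g(k):  0  0  0  0  0  0  0  1  1  1  1  1  1  1  2  0  0  0  0
So g(18) = 0.

0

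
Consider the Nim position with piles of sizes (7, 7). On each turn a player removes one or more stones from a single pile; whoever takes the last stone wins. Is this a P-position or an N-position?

P-position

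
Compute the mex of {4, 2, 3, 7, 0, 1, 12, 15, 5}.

The values 0, 1, 2, 3, 4, 5 are all present; 6 is the first non-negative integer missing from the set.

6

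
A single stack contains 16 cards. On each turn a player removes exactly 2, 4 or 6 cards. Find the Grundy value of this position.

0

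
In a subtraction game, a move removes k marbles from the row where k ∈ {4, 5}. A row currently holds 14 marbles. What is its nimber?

1

Grundy values for subtraction set {4, 5}:
g(0) = mex{} = 0
g(1) = mex{} = 0
g(2) = mex{} = 0
g(3) = mex{} = 0
g(4) = mex{0} = 1
g(5) = mex{0} = 1
g(6) = mex{0} = 1
g(7) = mex{0} = 1
g(8) = mex{0,1} = 2
g(9) = mex{1} = 0
g(10) = mex{1} = 0
g(11) = mex{1} = 0
g(12) = mex{1,2} = 0
g(13) = mex{0,2} = 1
g(14) = mex{0} = 1
So g(14) = 1.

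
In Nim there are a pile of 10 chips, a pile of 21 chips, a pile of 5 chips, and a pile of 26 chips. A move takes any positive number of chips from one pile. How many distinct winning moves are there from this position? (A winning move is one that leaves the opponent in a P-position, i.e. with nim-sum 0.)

0

Compute the nim-sum pairwise:
10 ^ 21 = 31
31 ^ 5 = 26
26 ^ 26 = 0
The nim-sum is already 0, so every move leaves a nonzero nim-sum — there are no winning moves.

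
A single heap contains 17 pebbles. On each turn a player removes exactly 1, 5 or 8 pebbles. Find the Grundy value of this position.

0

Build the Grundy sequence with g(k) = mex{g(k−s) : s ∈ {1, 5, 8}, s ≤ k}:
k:     0  1  2  3  4  5  6  7  8  9 10 11 12 13 14 15 16 17
g(k):  0  1  0  1  0  1  0  1  2  3  2  3  2  0  1  0  1  0
So g(17) = 0.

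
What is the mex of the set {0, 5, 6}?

0 is in the set but 1 is not, so the mex is 1.

1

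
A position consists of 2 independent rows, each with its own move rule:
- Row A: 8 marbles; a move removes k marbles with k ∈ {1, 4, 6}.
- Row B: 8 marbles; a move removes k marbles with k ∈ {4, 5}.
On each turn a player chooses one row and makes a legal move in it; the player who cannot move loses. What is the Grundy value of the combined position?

3

For row A, compute g(0), g(1), … with moves {1, 4, 6}:
k:     0  1  2  3  4  5  6  7  8
g(k):  0  1  0  1  2  0  1  0  1
So g(8) = 1.
For row B, compute g(0), g(1), … with moves {4, 5}:
g(0) = mex{} = 0
g(1) = mex{} = 0
g(2) = mex{} = 0
g(3) = mex{} = 0
g(4) = mex{0} = 1
g(5) = mex{0} = 1
g(6) = mex{0} = 1
g(7) = mex{0} = 1
g(8) = mex{0,1} = 2
So g(8) = 2.
By the Sprague-Grundy theorem, the Grundy value of a sum of independent games is the XOR of the component values.
Combined value = 1 XOR 2 = 3.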